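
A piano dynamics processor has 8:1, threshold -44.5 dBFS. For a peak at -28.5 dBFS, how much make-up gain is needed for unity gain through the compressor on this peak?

14 dB

The peak compresses to -44.5 + 16/8 = -42.5 dBFS.
To reach -28.5 dBFS requires -28.5 − (-42.5) = 14 dB of make-up.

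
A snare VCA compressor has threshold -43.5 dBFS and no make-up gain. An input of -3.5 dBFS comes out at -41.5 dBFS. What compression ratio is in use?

20:1

Input overshoot = -3.5 − (-43.5) = 40 dB; output overshoot = -41.5 − (-43.5) = 2 dB.
Ratio = 40 / 2 = 20.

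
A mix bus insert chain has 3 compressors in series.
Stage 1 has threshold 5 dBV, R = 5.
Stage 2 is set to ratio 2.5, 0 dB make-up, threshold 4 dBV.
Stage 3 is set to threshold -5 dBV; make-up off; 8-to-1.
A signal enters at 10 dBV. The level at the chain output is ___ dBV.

Stage 1: overshoot 5 dB → 5/5 = 1 dB → 6 dBV.
Stage 2: 6 dBV is 2 dB over 4 dBV; at 2.5:1 that becomes 0.8 dB over, giving 4.8 dBV.
Stage 3: overshoot 9.8 dB → 9.8/8 = 1.225 dB → -3.775 dBV.

-3.775 dBV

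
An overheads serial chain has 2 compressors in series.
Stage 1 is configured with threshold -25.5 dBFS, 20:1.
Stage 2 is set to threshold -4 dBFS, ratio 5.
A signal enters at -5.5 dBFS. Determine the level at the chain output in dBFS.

-24.5 dBFS

Stage 1: 20 dB above -25.5 dBFS, reduced 20:1 to 1 dB above → -24.5 dBFS.
Stage 2: -24.5 dBFS ≤ -4 dBFS, so stage 2 doesn't engage; output -24.5 dBFS.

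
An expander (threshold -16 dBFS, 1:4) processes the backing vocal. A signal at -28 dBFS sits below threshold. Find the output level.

Below threshold, a 1:4 expander applies gain = (4−1)×(T − x) of attenuation.
(4−1) × 12 = 36 dB, so output = -28 − 36 = -64 dBFS.

-64 dBFS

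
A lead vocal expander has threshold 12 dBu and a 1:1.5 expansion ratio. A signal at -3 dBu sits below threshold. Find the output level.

Undershoot = 12 − (-3) = 15 dB.
At 1:1.5, that expands to 22.5 dB under threshold.
Output = 12 − 22.5 = -10.5 dBu.

-10.5 dBu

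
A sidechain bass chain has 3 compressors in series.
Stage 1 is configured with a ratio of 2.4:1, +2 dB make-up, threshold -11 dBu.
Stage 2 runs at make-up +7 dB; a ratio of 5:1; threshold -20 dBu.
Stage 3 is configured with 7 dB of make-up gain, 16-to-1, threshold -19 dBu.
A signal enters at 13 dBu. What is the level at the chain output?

-11.3625 dBu

Stage 1: 24 dB above -11 dBu, reduced 2.4:1 to 10 dB above → -1 dBu; +2 dB make-up → 1 dBu.
Stage 2: 21 dB above -20 dBu, reduced 5:1 to 4.2 dB above → -15.8 dBu; +7 dB make-up → -8.8 dBu.
Stage 3: overshoot 10.2 dB → 10.2/16 = 0.6375 dB → -18.3625 dBu; +7 dB make-up → -11.3625 dBu.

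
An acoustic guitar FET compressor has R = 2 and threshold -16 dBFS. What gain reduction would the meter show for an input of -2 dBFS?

Overshoot = -2 − (-16) = 14 dB.
At 2:1, output sits 14/2 = 7 dB above threshold.
So the signal is attenuated by 14 − 7 = 7 dB.

7 dB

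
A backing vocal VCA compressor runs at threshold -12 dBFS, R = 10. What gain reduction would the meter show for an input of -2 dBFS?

9 dB

-2 dBFS exceeds the threshold by 10 dB.
After 10:1 compression the overshoot becomes 10/10 = 1 dB.
So the signal is attenuated by 10 − 1 = 9 dB.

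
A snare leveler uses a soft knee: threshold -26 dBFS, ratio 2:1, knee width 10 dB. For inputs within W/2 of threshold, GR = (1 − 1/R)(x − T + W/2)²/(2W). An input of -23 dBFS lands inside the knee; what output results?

-24.6 dBFS

x − T + W/2 = -23 − (-26) + 5 = 8.
GR = (1 − 1/2) × 8² / 20 = 0.5 × 64 / 20 = 1.6 dB.
Output = -23 − 1.6 = -24.6 dBFS.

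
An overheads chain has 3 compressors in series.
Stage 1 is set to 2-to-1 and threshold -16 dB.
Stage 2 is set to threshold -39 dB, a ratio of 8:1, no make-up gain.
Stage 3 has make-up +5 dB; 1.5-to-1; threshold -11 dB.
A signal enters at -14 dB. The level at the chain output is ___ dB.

Stage 1: overshoot 2 dB → 2/2 = 1 dB → -15 dB.
Stage 2: overshoot 24 dB → 24/8 = 3 dB → -36 dB.
Stage 3: -36 dB ≤ -11 dB, so stage 3 doesn't engage; make-up brings it to -31 dB.

-31 dB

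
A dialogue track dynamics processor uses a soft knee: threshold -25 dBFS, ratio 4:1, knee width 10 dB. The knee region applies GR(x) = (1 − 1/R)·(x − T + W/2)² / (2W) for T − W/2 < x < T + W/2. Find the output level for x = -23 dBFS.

x − T + W/2 = -23 − (-25) + 5 = 7.
GR = (1 − 1/4) × 7² / 20 = 0.75 × 49 / 20 = 1.8375 dB.
Output = -23 − 1.8375 = -24.8375 dBFS.

-24.8375 dBFS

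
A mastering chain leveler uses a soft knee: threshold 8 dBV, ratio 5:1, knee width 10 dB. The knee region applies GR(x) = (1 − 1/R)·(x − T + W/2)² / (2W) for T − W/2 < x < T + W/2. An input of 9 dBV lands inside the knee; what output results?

7.56 dBV

x − T + W/2 = 9 − 8 + 5 = 6.
GR = (1 − 1/5) × 6² / 20 = 0.8 × 36 / 20 = 1.44 dB.
Output = 9 − 1.44 = 7.56 dBV.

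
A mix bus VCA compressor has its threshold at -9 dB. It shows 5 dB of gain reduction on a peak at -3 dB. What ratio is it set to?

6:1

Input overshoot = -3 − (-9) = 6 dB.
Output overshoot = 6 − 5 = 1 dB.
Ratio = input overshoot / output overshoot = 6 / 1 = 6.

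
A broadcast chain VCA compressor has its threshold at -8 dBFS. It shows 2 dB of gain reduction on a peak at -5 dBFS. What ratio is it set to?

3:1

Input overshoot = -5 − (-8) = 3 dB.
Output overshoot = 3 − 2 = 1 dB.
Ratio = input overshoot / output overshoot = 3 / 1 = 3.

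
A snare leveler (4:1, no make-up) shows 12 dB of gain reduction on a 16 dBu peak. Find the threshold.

Input is 16 dB above T (since output overshoot × R = input overshoot: (4 − T)·4 = 16 − T gives T = 0 dBu).
Check: 0 + (16 − 0)/4 = 0 + 4 = 4 dBu. ✓

0 dBu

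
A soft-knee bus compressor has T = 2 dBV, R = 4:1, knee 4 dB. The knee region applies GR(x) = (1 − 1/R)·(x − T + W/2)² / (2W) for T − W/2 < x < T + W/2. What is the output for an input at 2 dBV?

x − T + W/2 = 2 − 2 + 2 = 2.
GR = (1 − 1/4) × 2² / 8 = 0.75 × 4 / 8 = 0.375 dB.
Output = 2 − 0.375 = 1.625 dBV.

1.625 dBV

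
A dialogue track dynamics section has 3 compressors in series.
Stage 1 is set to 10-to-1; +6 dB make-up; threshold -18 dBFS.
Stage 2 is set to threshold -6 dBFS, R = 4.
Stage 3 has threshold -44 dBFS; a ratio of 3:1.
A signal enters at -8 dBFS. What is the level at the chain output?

Stage 1: overshoot 10 dB → 10/10 = 1 dB → -17 dBFS; +6 dB make-up → -11 dBFS.
Stage 2: below threshold (-11 ≤ -6); passes unchanged; output -11 dBFS.
Stage 3: -11 dBFS is 33 dB over -44 dBFS; at 3:1 that becomes 11 dB over, giving -33 dBFS.

-33 dBFS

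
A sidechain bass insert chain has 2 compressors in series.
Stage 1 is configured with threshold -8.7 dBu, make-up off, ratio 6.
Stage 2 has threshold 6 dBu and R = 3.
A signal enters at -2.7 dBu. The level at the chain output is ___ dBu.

Stage 1: 6 dB above -8.7 dBu, reduced 6:1 to 1 dB above → -7.7 dBu.
Stage 2: -7.7 dBu ≤ 6 dBu, so stage 2 doesn't engage; output -7.7 dBu.

-7.7 dBu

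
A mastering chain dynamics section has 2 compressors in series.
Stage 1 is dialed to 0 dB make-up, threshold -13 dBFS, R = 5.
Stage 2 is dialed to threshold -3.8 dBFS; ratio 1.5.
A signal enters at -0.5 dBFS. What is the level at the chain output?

Stage 1: 12.5 dB above -13 dBFS, reduced 5:1 to 2.5 dB above → -10.5 dBFS.
Stage 2: -10.5 dBFS ≤ -3.8 dBFS, so stage 2 doesn't engage; output -10.5 dBFS.

-10.5 dBFS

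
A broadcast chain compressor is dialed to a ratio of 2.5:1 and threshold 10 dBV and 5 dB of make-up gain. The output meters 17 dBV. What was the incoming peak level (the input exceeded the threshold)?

15 dBV

Before make-up, the level was 17 − 5 = 12 dBV.
The compressed level sits 12 − 10 = 2 dB over threshold.
Undo the ratio: input overshoot = 2 × 2.5 = 5 dB, giving input = 15 dBV.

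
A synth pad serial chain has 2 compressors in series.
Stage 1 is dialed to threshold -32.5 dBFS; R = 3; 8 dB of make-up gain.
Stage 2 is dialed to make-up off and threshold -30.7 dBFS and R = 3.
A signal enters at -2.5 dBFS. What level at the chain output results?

Stage 1: -2.5 dBFS is 30 dB over -32.5 dBFS; at 3:1 that becomes 10 dB over, giving -22.5 dBFS; +8 dB make-up → -14.5 dBFS.
Stage 2: -14.5 dBFS is 16.2 dB over -30.7 dBFS; at 3:1 that becomes 5.4 dB over, giving -25.3 dBFS.

-25.3 dBFS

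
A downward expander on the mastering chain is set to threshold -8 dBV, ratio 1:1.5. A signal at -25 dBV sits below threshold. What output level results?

Below threshold, a 1:1.5 expander applies gain = (1.5−1)×(T − x) of attenuation.
(1.5−1) × 17 = 8.5 dB, so output = -25 − 8.5 = -33.5 dBV.

-33.5 dBV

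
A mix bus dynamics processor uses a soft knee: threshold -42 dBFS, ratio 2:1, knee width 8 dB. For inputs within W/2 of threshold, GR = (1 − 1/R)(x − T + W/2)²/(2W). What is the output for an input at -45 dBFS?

-45.03125 dBFS

x − T + W/2 = -45 − (-42) + 4 = 1.
GR = (1 − 1/2) × 1² / 16 = 0.5 × 1 / 16 = 0.03125 dB.
Output = -45 − 0.03125 = -45.03125 dBFS.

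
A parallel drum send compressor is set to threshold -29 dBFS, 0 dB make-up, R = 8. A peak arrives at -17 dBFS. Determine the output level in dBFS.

-27.5 dBFS

The input is 12 dB above the -29 dBFS threshold.
The 12 dB excess becomes 1.5 dB after 8:1 reduction.
Output = -29 + 1.5 = -27.5 dBFS.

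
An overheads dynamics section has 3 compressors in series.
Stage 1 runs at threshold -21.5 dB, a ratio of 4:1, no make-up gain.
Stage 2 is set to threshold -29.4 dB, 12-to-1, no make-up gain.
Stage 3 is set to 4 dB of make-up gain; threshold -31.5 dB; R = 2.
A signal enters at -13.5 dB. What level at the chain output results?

-26.0375 dB

Stage 1: -13.5 dB is 8 dB over -21.5 dB; at 4:1 that becomes 2 dB over, giving -19.5 dB.
Stage 2: 9.9 dB above -29.4 dB, reduced 12:1 to 0.825 dB above → -28.575 dB.
Stage 3: 2.925 dB above -31.5 dB, reduced 2:1 to 1.4625 dB above → -30.0375 dB; +4 dB make-up → -26.0375 dB.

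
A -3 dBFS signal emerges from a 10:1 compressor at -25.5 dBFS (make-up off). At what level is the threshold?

Input is 25 dB above T (since output overshoot × R = input overshoot: (-25.5 − T)·10 = -3 − T gives T = -28 dBFS).
Check: -28 + (-3 − (-28))/10 = -28 + 2.5 = -25.5 dBFS. ✓

-28 dBFS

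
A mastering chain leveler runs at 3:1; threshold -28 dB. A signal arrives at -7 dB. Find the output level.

-21 dB

The input is 21 dB above the -28 dB threshold.
3:1 compression reduces that to 21/3 = 7 dB over.
Output = -28 + 7 = -21 dB.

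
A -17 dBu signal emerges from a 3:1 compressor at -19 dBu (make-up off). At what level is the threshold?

-20 dBu

Let T be the threshold. Output overshoot = (input overshoot)/R, so -19 − T = (-17 − T)/3.
3·(-19 − T) = -17 − T → 2·T = -57 − (-17) = -40.
T = -40/2 = -20 dBu.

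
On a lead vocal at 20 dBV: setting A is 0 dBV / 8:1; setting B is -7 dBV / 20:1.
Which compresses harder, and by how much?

B, by 8.15 dB

A: overshoot 20 dB → output overshoot 2.5 dB → GR 17.5 dB.
B: overshoot 27 dB → output overshoot 1.35 dB → GR 25.65 dB.
B applies 8.15 dB more gain reduction.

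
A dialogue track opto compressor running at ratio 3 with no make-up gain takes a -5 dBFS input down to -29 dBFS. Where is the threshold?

Let T be the threshold. Output overshoot = (input overshoot)/R, so -29 − T = (-5 − T)/3.
3·(-29 − T) = -5 − T → 2·T = -87 − (-5) = -82.
T = -82/2 = -41 dBFS.

-41 dBFS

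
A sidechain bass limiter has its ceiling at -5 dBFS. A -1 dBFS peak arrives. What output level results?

-5 dBFS

A brickwall limiter is an ∞:1 compressor: any input above the ceiling is clamped to -5 dBFS.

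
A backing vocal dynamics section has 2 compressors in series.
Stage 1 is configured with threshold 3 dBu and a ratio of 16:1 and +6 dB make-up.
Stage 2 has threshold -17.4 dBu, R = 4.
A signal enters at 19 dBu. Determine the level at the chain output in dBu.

Stage 1: 16 dB above 3 dBu, reduced 16:1 to 1 dB above → 4 dBu; +6 dB make-up → 10 dBu.
Stage 2: 27.4 dB above -17.4 dBu, reduced 4:1 to 6.85 dB above → -10.55 dBu.

-10.55 dBu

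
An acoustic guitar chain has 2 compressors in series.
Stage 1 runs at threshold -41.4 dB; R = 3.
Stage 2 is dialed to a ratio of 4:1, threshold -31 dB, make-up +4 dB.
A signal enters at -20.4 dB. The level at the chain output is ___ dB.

Stage 1: overshoot 21 dB → 21/3 = 7 dB → -34.4 dB.
Stage 2: -34.4 dB ≤ -31 dB, so stage 2 doesn't engage; make-up brings it to -30.4 dB.

-30.4 dB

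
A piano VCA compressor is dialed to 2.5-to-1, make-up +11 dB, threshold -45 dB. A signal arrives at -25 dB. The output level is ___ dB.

-25 dB sits 20 dB over threshold.
At 2.5:1 the overshoot is divided by 2.5, leaving 8 dB above threshold.
That puts the output at -37 dB; make-up adds 11 dB, giving -26 dB.

-26 dB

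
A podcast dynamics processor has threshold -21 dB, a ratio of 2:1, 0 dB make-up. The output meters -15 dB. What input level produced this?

Post-compression overshoot = -15 − (-21) = 6 dB.
Before 2:1 compression the overshoot was 6 × 2 = 12 dB, so input = -21 + 12 = -9 dB.

-9 dB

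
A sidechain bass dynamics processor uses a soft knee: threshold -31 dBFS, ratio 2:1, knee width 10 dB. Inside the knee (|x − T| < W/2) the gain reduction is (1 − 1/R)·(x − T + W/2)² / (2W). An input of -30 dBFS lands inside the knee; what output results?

x − T + W/2 = -30 − (-31) + 5 = 6.
GR = (1 − 1/2) × 6² / 20 = 0.5 × 36 / 20 = 0.9 dB.
Output = -30 − 0.9 = -30.9 dBFS.

-30.9 dBFS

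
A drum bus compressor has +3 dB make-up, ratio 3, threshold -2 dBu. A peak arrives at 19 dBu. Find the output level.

Overshoot: 19 − (-2) = 21 dB.
3:1 compression reduces that to 21/3 = 7 dB over.
Output = -2 + 7 = 5 dBu; make-up adds 3 dB, giving 8 dBu.

8 dBu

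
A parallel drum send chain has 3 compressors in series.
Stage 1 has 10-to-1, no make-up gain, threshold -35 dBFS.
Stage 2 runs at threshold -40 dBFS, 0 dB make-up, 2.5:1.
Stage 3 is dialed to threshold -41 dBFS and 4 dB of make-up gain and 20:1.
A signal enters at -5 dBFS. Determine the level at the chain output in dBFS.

-36.79 dBFS

Stage 1: overshoot 30 dB → 30/10 = 3 dB → -32 dBFS.
Stage 2: 8 dB above -40 dBFS, reduced 2.5:1 to 3.2 dB above → -36.8 dBFS.
Stage 3: 4.2 dB above -41 dBFS, reduced 20:1 to 0.21 dB above → -40.79 dBFS; +4 dB make-up → -36.79 dBFS.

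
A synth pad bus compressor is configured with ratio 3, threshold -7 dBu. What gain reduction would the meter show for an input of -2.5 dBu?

Overshoot = -2.5 − (-7) = 4.5 dB.
At 3:1, output sits 4.5/3 = 1.5 dB above threshold.
GR = overshoot in − overshoot out = 4.5 − 1.5 = 3 dB.

3 dB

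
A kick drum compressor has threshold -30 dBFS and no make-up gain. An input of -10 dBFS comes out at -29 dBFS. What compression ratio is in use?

20:1

Input overshoot = -10 − (-30) = 20 dB; output overshoot = -29 − (-30) = 1 dB.
Ratio = 20 / 1 = 20.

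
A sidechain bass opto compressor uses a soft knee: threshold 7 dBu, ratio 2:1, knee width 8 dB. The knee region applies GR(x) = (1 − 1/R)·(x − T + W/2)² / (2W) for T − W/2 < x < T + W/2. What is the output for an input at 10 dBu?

x − T + W/2 = 10 − 7 + 4 = 7.
GR = (1 − 1/2) × 7² / 16 = 0.5 × 49 / 16 = 1.53125 dB.
Output = 10 − 1.53125 = 8.46875 dBu.

8.46875 dBu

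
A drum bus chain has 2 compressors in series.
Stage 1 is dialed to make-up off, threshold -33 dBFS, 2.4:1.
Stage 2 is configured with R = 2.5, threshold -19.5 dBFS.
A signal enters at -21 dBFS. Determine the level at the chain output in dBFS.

Stage 1: 12 dB above -33 dBFS, reduced 2.4:1 to 5 dB above → -28 dBFS.
Stage 2: below threshold (-28 ≤ -19.5); passes unchanged; output -28 dBFS.

-28 dBFS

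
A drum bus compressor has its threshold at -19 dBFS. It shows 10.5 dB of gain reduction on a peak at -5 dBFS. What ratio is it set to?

4:1

Input overshoot = -5 − (-19) = 14 dB.
Output overshoot = 14 − 10.5 = 3.5 dB.
Ratio = input overshoot / output overshoot = 14 / 3.5 = 4.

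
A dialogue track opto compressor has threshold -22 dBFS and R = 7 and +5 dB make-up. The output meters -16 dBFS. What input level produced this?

-15 dBFS

Stripping the +5 dB make-up gives -21 dBFS at the gain stage.
The compressed level sits -21 − (-22) = 1 dB over threshold.
Before 7:1 compression the overshoot was 1 × 7 = 7 dB, so input = -22 + 7 = -15 dBFS.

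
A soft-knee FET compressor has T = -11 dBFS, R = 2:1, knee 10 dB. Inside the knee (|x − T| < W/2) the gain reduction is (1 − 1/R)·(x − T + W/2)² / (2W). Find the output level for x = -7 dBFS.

-9.025 dBFS

x − T + W/2 = -7 − (-11) + 5 = 9.
GR = (1 − 1/2) × 9² / 20 = 0.5 × 81 / 20 = 2.025 dB.
Output = -7 − 2.025 = -9.025 dBFS.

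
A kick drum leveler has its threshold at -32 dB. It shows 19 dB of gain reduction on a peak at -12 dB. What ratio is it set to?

Input overshoot = -12 − (-32) = 20 dB.
Output overshoot = 20 − 19 = 1 dB.
Ratio = input overshoot / output overshoot = 20 / 1 = 20.

20:1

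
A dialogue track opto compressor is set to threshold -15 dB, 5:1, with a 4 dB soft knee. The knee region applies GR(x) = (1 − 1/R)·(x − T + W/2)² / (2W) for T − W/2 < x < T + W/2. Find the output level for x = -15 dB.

x − T + W/2 = -15 − (-15) + 2 = 2.
GR = (1 − 1/5) × 2² / 8 = 0.8 × 4 / 8 = 0.4 dB.
Output = -15 − 0.4 = -15.4 dB.

-15.4 dB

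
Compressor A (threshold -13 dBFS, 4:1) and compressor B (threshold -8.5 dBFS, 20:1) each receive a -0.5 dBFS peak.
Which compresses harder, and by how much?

A, by 1.775 dB

A: overshoot 12.5 dB → output overshoot 3.125 dB → GR 9.375 dB.
B: overshoot 8 dB → output overshoot 0.4 dB → GR 7.6 dB.
A reduces 1.775 dB more.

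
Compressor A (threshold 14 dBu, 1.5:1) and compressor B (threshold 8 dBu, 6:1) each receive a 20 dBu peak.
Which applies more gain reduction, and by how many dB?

A: overshoot 6 dB → output overshoot 4 dB → GR 2 dB.
B: overshoot 12 dB → output overshoot 2 dB → GR 10 dB.
B reduces 8 dB more.

B, by 8 dB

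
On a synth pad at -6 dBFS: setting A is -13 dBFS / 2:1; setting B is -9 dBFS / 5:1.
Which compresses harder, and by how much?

A: 7 dB over, compressed to 3.5 dB over, so 3.5 dB of GR.
B: 3 dB over, compressed to 0.6 dB over, so 2.4 dB of GR.
Difference: 1.1 dB in favour of A.

A, by 1.1 dB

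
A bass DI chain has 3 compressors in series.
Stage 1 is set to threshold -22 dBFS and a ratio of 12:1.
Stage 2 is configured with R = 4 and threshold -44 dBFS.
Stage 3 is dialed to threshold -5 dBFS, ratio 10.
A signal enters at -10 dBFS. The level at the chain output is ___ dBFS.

Stage 1: -10 dBFS is 12 dB over -22 dBFS; at 12:1 that becomes 1 dB over, giving -21 dBFS.
Stage 2: overshoot 23 dB → 23/4 = 5.75 dB → -38.25 dBFS.
Stage 3: below threshold (-38.25 ≤ -5); passes unchanged; output -38.25 dBFS.

-38.25 dBFS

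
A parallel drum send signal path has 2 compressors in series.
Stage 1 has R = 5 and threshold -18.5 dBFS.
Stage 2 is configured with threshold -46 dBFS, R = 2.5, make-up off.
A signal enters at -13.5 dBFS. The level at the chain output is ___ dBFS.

-34.6 dBFS

Stage 1: 5 dB above -18.5 dBFS, reduced 5:1 to 1 dB above → -17.5 dBFS.
Stage 2: 28.5 dB above -46 dBFS, reduced 2.5:1 to 11.4 dB above → -34.6 dBFS.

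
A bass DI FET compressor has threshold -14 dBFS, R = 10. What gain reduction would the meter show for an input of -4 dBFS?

9 dB

-4 dBFS exceeds the threshold by 10 dB.
A 10:1 ratio leaves 1 dB of that excess.
Gain reduction = 10 − 1 = 9 dB.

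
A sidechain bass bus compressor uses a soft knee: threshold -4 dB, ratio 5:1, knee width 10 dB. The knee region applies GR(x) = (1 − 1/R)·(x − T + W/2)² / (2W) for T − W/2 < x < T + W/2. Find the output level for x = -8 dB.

x − T + W/2 = -8 − (-4) + 5 = 1.
GR = (1 − 1/5) × 1² / 20 = 0.8 × 1 / 20 = 0.04 dB.
Output = -8 − 0.04 = -8.04 dB.

-8.04 dB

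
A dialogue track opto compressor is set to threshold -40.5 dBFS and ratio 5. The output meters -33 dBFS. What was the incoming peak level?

That's 7.5 dB above the -40.5 dBFS threshold.
Before 5:1 compression the overshoot was 7.5 × 5 = 37.5 dB, so input = -40.5 + 37.5 = -3 dBFS.

-3 dBFS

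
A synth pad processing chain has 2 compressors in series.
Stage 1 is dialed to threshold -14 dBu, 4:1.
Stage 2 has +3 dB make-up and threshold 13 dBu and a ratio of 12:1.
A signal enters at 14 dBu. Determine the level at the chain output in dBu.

-4 dBu

Stage 1: 14 dBu is 28 dB over -14 dBu; at 4:1 that becomes 7 dB over, giving -7 dBu.
Stage 2: -7 dBu ≤ 13 dBu, so stage 2 doesn't engage; make-up brings it to -4 dBu.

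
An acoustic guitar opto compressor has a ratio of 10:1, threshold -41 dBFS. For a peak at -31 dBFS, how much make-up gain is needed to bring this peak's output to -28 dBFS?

12 dB

Overshoot 10 dB → 10/10 = 1 dB after compression, so the compressed level is -41 + 1 = -40 dBFS.
Make-up = target − compressed = -28 − (-40) = 12 dB.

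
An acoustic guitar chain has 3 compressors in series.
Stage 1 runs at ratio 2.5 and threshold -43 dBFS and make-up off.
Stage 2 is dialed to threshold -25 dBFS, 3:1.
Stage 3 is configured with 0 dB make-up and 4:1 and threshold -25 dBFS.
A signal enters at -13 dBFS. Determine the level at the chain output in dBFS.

Stage 1: 30 dB above -43 dBFS, reduced 2.5:1 to 12 dB above → -31 dBFS.
Stage 2: below threshold (-31 ≤ -25); passes unchanged; output -31 dBFS.
Stage 3: -31 dBFS is at or below the -25 dBFS threshold — no compression; output -31 dBFS.

-31 dBFS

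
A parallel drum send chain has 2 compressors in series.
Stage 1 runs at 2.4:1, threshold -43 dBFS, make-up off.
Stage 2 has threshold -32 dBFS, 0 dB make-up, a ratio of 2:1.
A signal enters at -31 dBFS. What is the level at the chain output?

-38 dBFS

Stage 1: -31 dBFS is 12 dB over -43 dBFS; at 2.4:1 that becomes 5 dB over, giving -38 dBFS.
Stage 2: -38 dBFS ≤ -32 dBFS, so stage 2 doesn't engage; output -38 dBFS.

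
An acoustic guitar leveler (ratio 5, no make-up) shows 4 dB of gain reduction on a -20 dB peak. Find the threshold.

-25 dB

Gain reduction = -20 − (-24) = 4 dB; output overshoot = GR / (R − 1) = 4 / 4 = 1 dB.
Threshold = output − output overshoot = -24 − 1 = -25 dB.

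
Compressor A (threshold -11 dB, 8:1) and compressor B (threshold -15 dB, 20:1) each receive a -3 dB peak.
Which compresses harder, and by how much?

A: overshoot 8 dB → output overshoot 1 dB → GR 7 dB.
B: overshoot 12 dB → output overshoot 0.6 dB → GR 11.4 dB.
Difference: 4.4 dB in favour of B.

B, by 4.4 dB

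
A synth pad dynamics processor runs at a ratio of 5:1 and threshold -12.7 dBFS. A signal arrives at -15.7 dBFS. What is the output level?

-15.7 dBFS is 3 dB below the -12.7 dBFS threshold, so no gain reduction is applied.
Output = input = -15.7 dBFS.

-15.7 dBFS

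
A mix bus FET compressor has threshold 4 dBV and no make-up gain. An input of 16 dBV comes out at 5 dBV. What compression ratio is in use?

Input overshoot = 16 − 4 = 12 dB; output overshoot = 5 − 4 = 1 dB.
Ratio = 12 / 1 = 12.

12:1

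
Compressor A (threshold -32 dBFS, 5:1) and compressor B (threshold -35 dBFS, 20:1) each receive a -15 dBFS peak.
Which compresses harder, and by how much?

A: overshoot 17 dB → output overshoot 3.4 dB → GR 13.6 dB.
B: overshoot 20 dB → output overshoot 1 dB → GR 19 dB.
B applies 5.4 dB more gain reduction.

B, by 5.4 dB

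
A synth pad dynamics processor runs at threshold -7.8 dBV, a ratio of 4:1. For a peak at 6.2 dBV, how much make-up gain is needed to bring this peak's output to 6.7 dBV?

11 dB

Without make-up, output = threshold + overshoot/4 = -7.8 + 3.5 = -4.3 dBV.
Gap to target: 11 dB.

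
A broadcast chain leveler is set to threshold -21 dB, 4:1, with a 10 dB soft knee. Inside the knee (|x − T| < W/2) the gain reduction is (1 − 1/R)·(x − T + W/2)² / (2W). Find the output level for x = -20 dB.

-21.35 dB

x − T + W/2 = -20 − (-21) + 5 = 6.
GR = (1 − 1/4) × 6² / 20 = 0.75 × 36 / 20 = 1.35 dB.
Output = -20 − 1.35 = -21.35 dB.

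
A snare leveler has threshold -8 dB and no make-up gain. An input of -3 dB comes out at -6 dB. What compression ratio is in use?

Input overshoot = -3 − (-8) = 5 dB; output overshoot = -6 − (-8) = 2 dB.
Ratio = 5 / 2 = 2.5.

2.5:1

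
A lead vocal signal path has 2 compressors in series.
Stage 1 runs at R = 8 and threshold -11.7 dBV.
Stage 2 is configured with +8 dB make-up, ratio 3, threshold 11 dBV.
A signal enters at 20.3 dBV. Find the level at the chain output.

0.3 dBV

Stage 1: 20.3 dBV is 32 dB over -11.7 dBV; at 8:1 that becomes 4 dB over, giving -7.7 dBV.
Stage 2: -7.7 dBV is at or below the 11 dBV threshold — no compression; make-up brings it to 0.3 dBV.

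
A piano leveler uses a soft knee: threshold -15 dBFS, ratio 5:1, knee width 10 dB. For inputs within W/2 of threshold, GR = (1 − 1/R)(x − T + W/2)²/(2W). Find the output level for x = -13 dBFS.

-14.96 dBFS

x − T + W/2 = -13 − (-15) + 5 = 7.
GR = (1 − 1/5) × 7² / 20 = 0.8 × 49 / 20 = 1.96 dB.
Output = -13 − 1.96 = -14.96 dBFS.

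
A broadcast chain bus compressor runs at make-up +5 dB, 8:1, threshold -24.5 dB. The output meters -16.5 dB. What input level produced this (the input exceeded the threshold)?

Remove make-up: -16.5 − 5 = -21.5 dB.
The compressed level sits -21.5 − (-24.5) = 3 dB over threshold.
Undo the ratio: input overshoot = 3 × 8 = 24 dB, giving input = -0.5 dB.

-0.5 dB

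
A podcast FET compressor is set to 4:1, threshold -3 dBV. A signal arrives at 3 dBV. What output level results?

Overshoot: 3 − (-3) = 6 dB.
4:1 compression reduces that to 6/4 = 1.5 dB over.
So the level is -3 + 1.5 = -1.5 dBV.

-1.5 dBV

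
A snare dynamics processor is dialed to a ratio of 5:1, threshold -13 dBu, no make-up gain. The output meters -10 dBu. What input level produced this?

2 dBu

Post-compression overshoot = -10 − (-13) = 3 dB.
Undo the ratio: input overshoot = 3 × 5 = 15 dB, giving input = 2 dBu.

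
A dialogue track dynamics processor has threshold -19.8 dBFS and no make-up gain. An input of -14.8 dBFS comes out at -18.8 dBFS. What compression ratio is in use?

Input overshoot = -14.8 − (-19.8) = 5 dB; output overshoot = -18.8 − (-19.8) = 1 dB.
Ratio = 5 / 1 = 5.

5:1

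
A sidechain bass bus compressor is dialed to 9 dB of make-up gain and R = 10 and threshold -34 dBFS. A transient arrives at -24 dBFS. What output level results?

The input is 10 dB above the -34 dBFS threshold.
10:1 compression reduces that to 10/10 = 1 dB over.
So the level is -34 + 1 = -33 dBFS; make-up adds 9 dB, giving -24 dBFS.

-24 dBFS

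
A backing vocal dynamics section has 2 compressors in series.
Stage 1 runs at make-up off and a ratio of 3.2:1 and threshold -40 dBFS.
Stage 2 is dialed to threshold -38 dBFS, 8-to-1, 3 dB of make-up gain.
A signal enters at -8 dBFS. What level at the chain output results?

Stage 1: 32 dB above -40 dBFS, reduced 3.2:1 to 10 dB above → -30 dBFS.
Stage 2: 8 dB above -38 dBFS, reduced 8:1 to 1 dB above → -37 dBFS; +3 dB make-up → -34 dBFS.

-34 dBFS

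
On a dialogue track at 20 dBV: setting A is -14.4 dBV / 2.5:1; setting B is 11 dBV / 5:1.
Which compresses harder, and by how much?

A, by 13.44 dB

A: GR = 34.4 − 34.4/2.5 = 20.64 dB.
B: GR = 9 − 9/5 = 7.2 dB.
A applies 13.44 dB more gain reduction.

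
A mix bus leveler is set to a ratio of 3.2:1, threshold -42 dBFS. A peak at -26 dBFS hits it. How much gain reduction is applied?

11 dB

The signal is 16 dB above threshold.
At 3.2:1, output sits 16/3.2 = 5 dB above threshold.
So the signal is attenuated by 16 − 5 = 11 dB.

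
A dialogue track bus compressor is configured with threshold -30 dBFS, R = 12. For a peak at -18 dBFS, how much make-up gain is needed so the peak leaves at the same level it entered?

Without make-up, output = threshold + overshoot/12 = -30 + 1 = -29 dBFS.
Gap to target: 11 dB.

11 dB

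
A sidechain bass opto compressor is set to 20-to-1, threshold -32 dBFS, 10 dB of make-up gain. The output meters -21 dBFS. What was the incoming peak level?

Before make-up, the level was -21 − 10 = -31 dBFS.
That's 1 dB above the -32 dBFS threshold.
Before 20:1 compression the overshoot was 1 × 20 = 20 dB, so input = -32 + 20 = -12 dBFS.

-12 dBFS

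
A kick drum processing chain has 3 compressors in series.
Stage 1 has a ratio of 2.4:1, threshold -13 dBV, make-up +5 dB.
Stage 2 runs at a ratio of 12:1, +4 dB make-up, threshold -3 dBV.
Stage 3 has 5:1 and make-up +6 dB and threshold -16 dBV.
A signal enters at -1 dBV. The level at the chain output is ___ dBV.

Stage 1: -1 dBV is 12 dB over -13 dBV; at 2.4:1 that becomes 5 dB over, giving -8 dBV; +5 dB make-up → -3 dBV.
Stage 2: -3 dBV ≤ -3 dBV, so stage 2 doesn't engage; make-up brings it to 1 dBV.
Stage 3: 17 dB above -16 dBV, reduced 5:1 to 3.4 dB above → -12.6 dBV; +6 dB make-up → -6.6 dBV.

-6.6 dBV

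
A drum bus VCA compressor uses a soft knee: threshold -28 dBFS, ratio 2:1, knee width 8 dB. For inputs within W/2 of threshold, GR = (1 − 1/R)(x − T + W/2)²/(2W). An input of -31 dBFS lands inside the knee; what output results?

-31.03125 dBFS

x − T + W/2 = -31 − (-28) + 4 = 1.
GR = (1 − 1/2) × 1² / 16 = 0.5 × 1 / 16 = 0.03125 dB.
Output = -31 − 0.03125 = -31.03125 dBFS.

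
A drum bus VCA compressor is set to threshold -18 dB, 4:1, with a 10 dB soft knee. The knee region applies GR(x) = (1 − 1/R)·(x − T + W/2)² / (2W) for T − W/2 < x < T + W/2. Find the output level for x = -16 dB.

x − T + W/2 = -16 − (-18) + 5 = 7.
GR = (1 − 1/4) × 7² / 20 = 0.75 × 49 / 20 = 1.8375 dB.
Output = -16 − 1.8375 = -17.8375 dB.

-17.8375 dB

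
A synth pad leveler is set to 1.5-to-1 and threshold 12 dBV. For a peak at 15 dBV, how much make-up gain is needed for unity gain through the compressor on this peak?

Overshoot 3 dB → 3/1.5 = 2 dB after compression, so the compressed level is 12 + 2 = 14 dBV.
Make-up = target − compressed = 15 − 14 = 1 dB.

1 dB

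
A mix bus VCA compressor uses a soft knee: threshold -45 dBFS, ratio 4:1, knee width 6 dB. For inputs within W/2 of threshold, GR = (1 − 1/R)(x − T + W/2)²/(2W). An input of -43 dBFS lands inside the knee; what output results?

x − T + W/2 = -43 − (-45) + 3 = 5.
GR = (1 − 1/4) × 5² / 12 = 0.75 × 25 / 12 = 1.5625 dB.
Output = -43 − 1.5625 = -44.5625 dBFS.

-44.5625 dBFS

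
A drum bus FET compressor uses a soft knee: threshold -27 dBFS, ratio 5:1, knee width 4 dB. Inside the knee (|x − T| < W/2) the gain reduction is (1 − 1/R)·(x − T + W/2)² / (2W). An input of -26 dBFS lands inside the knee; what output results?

-26.9 dBFS

x − T + W/2 = -26 − (-27) + 2 = 3.
GR = (1 − 1/5) × 3² / 8 = 0.8 × 9 / 8 = 0.9 dB.
Output = -26 − 0.9 = -26.9 dBFS.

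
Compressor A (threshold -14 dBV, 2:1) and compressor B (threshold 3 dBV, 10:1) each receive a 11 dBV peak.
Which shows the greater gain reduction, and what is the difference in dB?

A, by 5.3 dB

A: overshoot 25 dB → output overshoot 12.5 dB → GR 12.5 dB.
B: overshoot 8 dB → output overshoot 0.8 dB → GR 7.2 dB.
Difference: 5.3 dB in favour of A.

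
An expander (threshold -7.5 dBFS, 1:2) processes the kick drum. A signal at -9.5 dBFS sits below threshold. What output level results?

-11.5 dBFS

Undershoot = (-7.5) − (-9.5) = 2 dB.
At 1:2, that expands to 4 dB under threshold.
Output = -7.5 − 4 = -11.5 dBFS.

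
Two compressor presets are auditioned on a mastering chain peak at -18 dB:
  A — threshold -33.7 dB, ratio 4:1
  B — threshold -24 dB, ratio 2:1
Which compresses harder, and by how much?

A, by 8.775 dB

A: overshoot 15.7 dB → output overshoot 3.925 dB → GR 11.775 dB.
B: overshoot 6 dB → output overshoot 3 dB → GR 3 dB.
A applies 8.775 dB more gain reduction.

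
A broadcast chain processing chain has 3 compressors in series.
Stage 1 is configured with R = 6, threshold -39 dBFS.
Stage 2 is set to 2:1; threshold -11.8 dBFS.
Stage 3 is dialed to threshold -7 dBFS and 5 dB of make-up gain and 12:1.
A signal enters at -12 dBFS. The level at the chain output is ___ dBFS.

-29.5 dBFS

Stage 1: 27 dB above -39 dBFS, reduced 6:1 to 4.5 dB above → -34.5 dBFS.
Stage 2: -34.5 dBFS is at or below the -11.8 dBFS threshold — no compression; output -34.5 dBFS.
Stage 3: -34.5 dBFS ≤ -7 dBFS, so stage 3 doesn't engage; make-up brings it to -29.5 dBFS.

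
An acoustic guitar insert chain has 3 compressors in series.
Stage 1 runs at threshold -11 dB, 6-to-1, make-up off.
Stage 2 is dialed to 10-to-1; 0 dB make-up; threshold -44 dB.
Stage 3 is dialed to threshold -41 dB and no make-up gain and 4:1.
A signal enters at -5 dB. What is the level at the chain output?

Stage 1: 6 dB above -11 dB, reduced 6:1 to 1 dB above → -10 dB.
Stage 2: overshoot 34 dB → 34/10 = 3.4 dB → -40.6 dB.
Stage 3: overshoot 0.4 dB → 0.4/4 = 0.1 dB → -40.9 dB.

-40.9 dB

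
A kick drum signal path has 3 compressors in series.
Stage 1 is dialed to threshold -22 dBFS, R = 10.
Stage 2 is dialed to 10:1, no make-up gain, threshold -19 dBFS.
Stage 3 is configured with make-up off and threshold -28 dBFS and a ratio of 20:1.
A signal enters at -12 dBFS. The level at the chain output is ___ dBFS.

-27.65 dBFS

Stage 1: 10 dB above -22 dBFS, reduced 10:1 to 1 dB above → -21 dBFS.
Stage 2: below threshold (-21 ≤ -19); passes unchanged; output -21 dBFS.
Stage 3: -21 dBFS is 7 dB over -28 dBFS; at 20:1 that becomes 0.35 dB over, giving -27.65 dBFS.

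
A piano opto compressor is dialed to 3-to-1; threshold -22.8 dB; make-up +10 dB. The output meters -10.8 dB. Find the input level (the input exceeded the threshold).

Before make-up, the level was -10.8 − 10 = -20.8 dB.
Post-compression overshoot = -20.8 − (-22.8) = 2 dB.
Before 3:1 compression the overshoot was 2 × 3 = 6 dB, so input = -22.8 + 6 = -16.8 dB.

-16.8 dB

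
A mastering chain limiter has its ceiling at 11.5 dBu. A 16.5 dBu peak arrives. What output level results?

At ∞:1, everything above 11.5 dBu is held at the ceiling.

11.5 dBu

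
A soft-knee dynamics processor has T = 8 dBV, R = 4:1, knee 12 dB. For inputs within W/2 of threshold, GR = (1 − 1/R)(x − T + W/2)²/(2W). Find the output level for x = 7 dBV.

6.21875 dBV

x − T + W/2 = 7 − 8 + 6 = 5.
GR = (1 − 1/4) × 5² / 24 = 0.75 × 25 / 24 = 0.78125 dB.
Output = 7 − 0.78125 = 6.21875 dBV.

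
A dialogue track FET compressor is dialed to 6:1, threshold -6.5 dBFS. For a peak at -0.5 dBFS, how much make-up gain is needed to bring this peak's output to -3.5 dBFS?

2 dB

Overshoot 6 dB → 6/6 = 1 dB after compression, so the compressed level is -6.5 + 1 = -5.5 dBFS.
Make-up = target − compressed = -3.5 − (-5.5) = 2 dB.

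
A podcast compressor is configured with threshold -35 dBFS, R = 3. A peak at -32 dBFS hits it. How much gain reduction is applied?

2 dB

-32 dBFS exceeds the threshold by 3 dB.
At 3:1, output sits 3/3 = 1 dB above threshold.
Gain reduction = 3 − 1 = 2 dB.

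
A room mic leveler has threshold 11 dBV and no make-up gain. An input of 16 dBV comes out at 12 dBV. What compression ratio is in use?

Input overshoot = 16 − 11 = 5 dB; output overshoot = 12 − 11 = 1 dB.
Ratio = 5 / 1 = 5.

5:1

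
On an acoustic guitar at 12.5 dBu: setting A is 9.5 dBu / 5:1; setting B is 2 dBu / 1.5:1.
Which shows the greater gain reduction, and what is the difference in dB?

A: GR = 3 − 3/5 = 2.4 dB.
B: GR = 10.5 − 10.5/1.5 = 3.5 dB.
Difference: 1.1 dB in favour of B.

B, by 1.1 dB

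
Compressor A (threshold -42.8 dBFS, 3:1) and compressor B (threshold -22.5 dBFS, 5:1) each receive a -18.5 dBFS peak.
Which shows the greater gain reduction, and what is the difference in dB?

A: GR = 24.3 − 24.3/3 = 16.2 dB.
B: GR = 4 − 4/5 = 3.2 dB.
Difference: 13 dB in favour of A.

A, by 13 dB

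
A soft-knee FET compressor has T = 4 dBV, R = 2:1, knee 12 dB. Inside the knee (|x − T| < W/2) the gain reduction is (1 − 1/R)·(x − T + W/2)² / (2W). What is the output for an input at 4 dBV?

x − T + W/2 = 4 − 4 + 6 = 6.
GR = (1 − 1/2) × 6² / 24 = 0.5 × 36 / 24 = 0.75 dB.
Output = 4 − 0.75 = 3.25 dBV.

3.25 dBV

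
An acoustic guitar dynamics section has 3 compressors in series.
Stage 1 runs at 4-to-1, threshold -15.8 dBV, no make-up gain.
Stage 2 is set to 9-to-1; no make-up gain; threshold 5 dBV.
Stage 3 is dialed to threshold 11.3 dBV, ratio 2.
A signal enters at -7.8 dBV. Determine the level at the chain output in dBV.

-13.8 dBV

Stage 1: overshoot 8 dB → 8/4 = 2 dB → -13.8 dBV.
Stage 2: -13.8 dBV ≤ 5 dBV, so stage 2 doesn't engage; output -13.8 dBV.
Stage 3: -13.8 dBV is at or below the 11.3 dBV threshold — no compression; output -13.8 dBV.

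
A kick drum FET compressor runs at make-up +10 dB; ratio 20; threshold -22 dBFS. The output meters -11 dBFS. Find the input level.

-2 dBFS

Stripping the +10 dB make-up gives -21 dBFS at the gain stage.
That's 1 dB above the -22 dBFS threshold.
Before 20:1 compression the overshoot was 1 × 20 = 20 dB, so input = -22 + 20 = -2 dBFS.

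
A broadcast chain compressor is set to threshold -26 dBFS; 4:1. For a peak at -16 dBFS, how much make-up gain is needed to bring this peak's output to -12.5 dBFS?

Without make-up, output = threshold + overshoot/4 = -26 + 2.5 = -23.5 dBFS.
Gap to target: 11 dB.

11 dB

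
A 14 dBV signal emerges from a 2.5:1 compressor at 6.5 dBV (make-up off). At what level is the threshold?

1.5 dBV

Input is 12.5 dB above T (since output overshoot × R = input overshoot: (6.5 − T)·2.5 = 14 − T gives T = 1.5 dBV).
Check: 1.5 + (14 − 1.5)/2.5 = 1.5 + 5 = 6.5 dBV. ✓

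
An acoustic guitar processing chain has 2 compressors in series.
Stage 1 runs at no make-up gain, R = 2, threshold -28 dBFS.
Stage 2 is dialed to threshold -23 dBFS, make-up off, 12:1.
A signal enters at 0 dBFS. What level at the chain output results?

Stage 1: 28 dB above -28 dBFS, reduced 2:1 to 14 dB above → -14 dBFS.
Stage 2: 9 dB above -23 dBFS, reduced 12:1 to 0.75 dB above → -22.25 dBFS.

-22.25 dBFS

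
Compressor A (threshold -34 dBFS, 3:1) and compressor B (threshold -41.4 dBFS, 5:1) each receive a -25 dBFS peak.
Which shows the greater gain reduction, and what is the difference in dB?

B, by 7.12 dB

A: GR = 9 − 9/3 = 6 dB.
B: GR = 16.4 − 16.4/5 = 13.12 dB.
B applies 7.12 dB more gain reduction.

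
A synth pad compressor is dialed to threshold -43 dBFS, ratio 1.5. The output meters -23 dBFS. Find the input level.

The compressed level sits -23 − (-43) = 20 dB over threshold.
Before 1.5:1 compression the overshoot was 20 × 1.5 = 30 dB, so input = -43 + 30 = -13 dBFS.

-13 dBFS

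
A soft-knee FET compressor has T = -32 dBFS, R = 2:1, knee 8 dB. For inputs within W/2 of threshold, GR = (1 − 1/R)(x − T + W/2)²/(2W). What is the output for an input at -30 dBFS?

-31.125 dBFS

x − T + W/2 = -30 − (-32) + 4 = 6.
GR = (1 − 1/2) × 6² / 16 = 0.5 × 36 / 16 = 1.125 dB.
Output = -30 − 1.125 = -31.125 dBFS.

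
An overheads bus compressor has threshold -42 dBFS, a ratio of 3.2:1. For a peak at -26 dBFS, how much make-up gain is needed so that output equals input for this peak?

The peak compresses to -42 + 16/3.2 = -37 dBFS.
To reach -26 dBFS requires -26 − (-37) = 11 dB of make-up.

11 dB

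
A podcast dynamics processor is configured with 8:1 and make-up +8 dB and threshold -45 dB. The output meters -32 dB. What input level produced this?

Stripping the +8 dB make-up gives -40 dB at the gain stage.
That's 5 dB above the -45 dB threshold.
Input overshoot = R × output overshoot = 40 dB → input = -45 + 40 = -5 dB.

-5 dB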